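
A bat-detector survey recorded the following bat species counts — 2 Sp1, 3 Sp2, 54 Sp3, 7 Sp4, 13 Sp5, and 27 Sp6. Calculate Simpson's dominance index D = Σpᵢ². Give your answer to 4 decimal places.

0.3450

Total N = 2+3+54+7+13+27 = 106, so the proportions are 0.018868, 0.028302, 0.509434, 0.066038, 0.122642, 0.254717 (working shown to 6 dp, full precision carried).
D = 0.018868² + 0.028302² + 0.509434² + 0.066038² + 0.122642² + 0.254717² = 0.000356 + 0.000801 + 0.259523 + 0.004361 + 0.015041 + 0.064881 = 0.344963.
To 4 decimal places, D = 0.3450.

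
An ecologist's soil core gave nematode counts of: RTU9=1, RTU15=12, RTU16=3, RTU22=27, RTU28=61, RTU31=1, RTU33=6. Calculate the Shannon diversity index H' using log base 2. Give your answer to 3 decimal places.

1.808

Total N = 1+12+3+27+61+1+6 = 111, so the proportions are 0.00901, 0.10811, 0.02703, 0.24324, 0.54955, 0.00901, 0.05405 (working shown to 5 dp, full precision carried).
Each pᵢ log₂ pᵢ term: 0.00901×(-6.79442)=-0.06121, 0.10811×(-3.20945)=-0.34697, 0.02703×(-5.20945)=-0.14080, 0.24324×(-2.03953)=-0.49610, 0.54955×(-0.86368)=-0.47463, 0.00901×(-6.79442)=-0.06121, 0.05405×(-4.20945)=-0.22754.
Sum = -1.80846, so H' = 1.808.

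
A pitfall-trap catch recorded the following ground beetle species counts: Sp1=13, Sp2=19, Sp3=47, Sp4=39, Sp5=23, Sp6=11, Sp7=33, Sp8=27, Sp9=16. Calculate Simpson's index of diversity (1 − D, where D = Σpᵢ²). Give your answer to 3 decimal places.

Total N = 13+19+47+39+23+11+33+27+16 = 228, so the proportions are 0.05702, 0.08333, 0.20614, 0.17105, 0.10088, 0.04825, 0.14474, 0.11842, 0.07018 (working shown to 5 dp, full precision carried).
D = 0.05702² + 0.08333² + 0.20614² + 0.17105² + 0.10088² + 0.04825² + 0.14474² + 0.11842² + 0.07018² = 0.00325 + 0.00694 + 0.04249 + 0.02926 + 0.01018 + 0.00233 + 0.02095 + 0.01402 + 0.00492 = 0.13435.
So 1 − D = 0.86565, i.e. 0.866 to 3 decimal places.

0.866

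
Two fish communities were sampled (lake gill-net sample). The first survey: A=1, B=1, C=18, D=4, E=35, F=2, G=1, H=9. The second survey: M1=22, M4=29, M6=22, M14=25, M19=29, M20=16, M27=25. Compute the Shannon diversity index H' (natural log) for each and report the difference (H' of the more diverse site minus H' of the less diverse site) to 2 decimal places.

The first survey: N=71, proportions 0.0141, 0.0141, 0.2535, 0.0563, 0.493, 0.0282, 0.0141, 0.1268, giving H' = 1.4011 (working shown to 4 dp, full precision carried).
The second survey: N=168, proportions 0.131, 0.1726, 0.131, 0.1488, 0.1726, 0.0952, 0.1488, giving H' = 1.9298.
Difference = |1.4011 − 1.9298| = 0.5287, i.e. 0.53 to 2 decimal places.

0.53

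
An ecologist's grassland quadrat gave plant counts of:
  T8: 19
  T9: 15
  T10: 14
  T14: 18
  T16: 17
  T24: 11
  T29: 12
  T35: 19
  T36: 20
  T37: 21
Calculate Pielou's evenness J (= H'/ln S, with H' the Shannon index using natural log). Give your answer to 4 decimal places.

0.9913

Total N = 19+15+14+18+17+11+12+19+20+21 = 166, so the proportions are 0.114458, 0.090361, 0.084337, 0.108434, 0.10241, 0.066265, 0.072289, 0.114458, 0.120482, 0.126506 (working shown to 6 dp, full precision carried).
H' = −Σ pᵢ ln pᵢ = −((-0.248093) + (-0.217223) + (-0.208560) + (-0.240898) + (-0.233368) + (-0.179850) + (-0.189909) + (-0.248093) + (-0.254971) + (-0.261547)) = 2.282512.
With S = 10 species, ln S = 2.302585, so J = 2.282512/2.302585 = 0.991283, i.e. 0.9913 to 4 decimal places.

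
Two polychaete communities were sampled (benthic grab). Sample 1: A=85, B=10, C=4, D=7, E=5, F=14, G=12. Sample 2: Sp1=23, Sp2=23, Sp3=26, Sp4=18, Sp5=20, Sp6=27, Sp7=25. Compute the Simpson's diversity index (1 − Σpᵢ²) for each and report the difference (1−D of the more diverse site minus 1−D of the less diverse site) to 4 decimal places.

Sample 1: N=137, proportions 0.620438, 0.072993, 0.029197, 0.051095, 0.036496, 0.10219, 0.087591, giving 1−D = 0.586819 (working shown to 6 dp, full precision carried).
Sample 2: N=162, proportions 0.141975, 0.141975, 0.160494, 0.111111, 0.123457, 0.166667, 0.154321, giving 1−D = 0.854748.
Difference = |0.586819 − 0.854748| = 0.267929, i.e. 0.2679 to 4 decimal places.

0.2679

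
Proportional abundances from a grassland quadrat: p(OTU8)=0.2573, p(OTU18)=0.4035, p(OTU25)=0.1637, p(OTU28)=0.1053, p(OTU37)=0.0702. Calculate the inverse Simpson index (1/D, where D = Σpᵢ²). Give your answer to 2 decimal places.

D = 0.2573² + 0.4035² + 0.1637² + 0.1053² + 0.0702² = 0.066203 + 0.162812 + 0.026798 + 0.011088 + 0.004928 = 0.271829 (working shown to 6 dp, full precision carried).
So 1/D = 3.6788, i.e. 3.68 to 2 decimal places.

3.68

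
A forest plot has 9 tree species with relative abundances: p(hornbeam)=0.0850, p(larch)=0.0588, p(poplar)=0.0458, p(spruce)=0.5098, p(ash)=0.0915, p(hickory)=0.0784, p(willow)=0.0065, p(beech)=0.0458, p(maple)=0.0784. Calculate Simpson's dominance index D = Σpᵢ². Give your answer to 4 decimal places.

0.2955

D = 0.085² + 0.0588² + 0.0458² + 0.5098² + 0.0915² + 0.0784² + 0.0065² + 0.0458² + 0.0784² = 0.007225 + 0.003457 + 0.002098 + 0.259896 + 0.008372 + 0.006147 + 0.000042 + 0.002098 + 0.006147 = 0.295481 (working shown to 6 dp, full precision carried).
To 4 decimal places, D = 0.2955.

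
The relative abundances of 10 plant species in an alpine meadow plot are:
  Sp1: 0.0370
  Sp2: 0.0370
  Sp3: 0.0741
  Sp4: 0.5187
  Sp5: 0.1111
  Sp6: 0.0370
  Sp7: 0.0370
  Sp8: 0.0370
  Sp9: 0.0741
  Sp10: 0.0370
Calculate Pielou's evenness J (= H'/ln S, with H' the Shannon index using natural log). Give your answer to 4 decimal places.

0.7392

H' = −Σ pᵢ ln pᵢ = −((-0.121983) + (-0.121983) + (-0.192833) + (-0.340490) + (-0.244123) + (-0.121983) + (-0.121983) + (-0.121983) + (-0.192833) + (-0.121983)) = 1.702177 (working shown to 6 dp, full precision carried).
With S = 10 species, ln S = 2.302585, so J = 1.702177/2.302585 = 0.739246, i.e. 0.7392 to 4 decimal places.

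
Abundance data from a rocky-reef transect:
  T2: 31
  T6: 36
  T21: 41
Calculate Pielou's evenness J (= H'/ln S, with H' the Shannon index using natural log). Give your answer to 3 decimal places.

Total N = 31+36+41 = 108, so the proportions are 0.28704, 0.33333, 0.37963 (working shown to 5 dp, full precision carried).
H' = −Σ pᵢ ln pᵢ = −((-0.35826) + (-0.36620) + (-0.36769)) = 1.09216.
With S = 3 species, ln S = 1.09861, so J = 1.09216/1.09861 = 0.99413, i.e. 0.994 to 3 decimal places.

0.994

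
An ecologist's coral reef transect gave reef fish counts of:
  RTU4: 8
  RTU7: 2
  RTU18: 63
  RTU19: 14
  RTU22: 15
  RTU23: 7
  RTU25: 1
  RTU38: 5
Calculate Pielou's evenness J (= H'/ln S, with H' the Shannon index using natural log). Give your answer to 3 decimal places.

Total N = 8+2+63+14+15+7+1+5 = 115, so the proportions are 0.06957, 0.01739, 0.54783, 0.12174, 0.13043, 0.06087, 0.0087, 0.04348 (working shown to 5 dp, full precision carried).
H' = −Σ pᵢ ln pᵢ = −((-0.18543) + (-0.07047) + (-0.32968) + (-0.25637) + (-0.26568) + (-0.17038) + (-0.04126) + (-0.13633)) = 1.45558.
With S = 8 species, ln S = 2.07944, so J = 1.45558/2.07944 = 0.69999, i.e. 0.700 to 3 decimal places.

0.700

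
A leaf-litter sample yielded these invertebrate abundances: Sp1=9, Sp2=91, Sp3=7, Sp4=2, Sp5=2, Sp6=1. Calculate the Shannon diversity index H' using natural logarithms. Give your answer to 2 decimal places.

0.73

Total N = 9+91+7+2+2+1 = 112, so the proportions are 0.0804, 0.8125, 0.0625, 0.0179, 0.0179, 0.0089 (working shown to 4 dp, full precision carried).
Each pᵢ ln pᵢ term: 0.0804×(-2.5213)=-0.2026, 0.8125×(-0.2076)=-0.1687, 0.0625×(-2.7726)=-0.1733, 0.0179×(-4.0254)=-0.0719, 0.0179×(-4.0254)=-0.0719, 0.0089×(-4.7185)=-0.0421.
Sum = -0.7305, so H' = 0.73.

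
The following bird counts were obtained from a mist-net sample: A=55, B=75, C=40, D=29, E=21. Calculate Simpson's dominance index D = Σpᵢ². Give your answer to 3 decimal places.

0.238

Total N = 55+75+40+29+21 = 220, so the proportions are 0.25, 0.34091, 0.18182, 0.13182, 0.09545 (working shown to 5 dp, full precision carried).
D = 0.25² + 0.34091² + 0.18182² + 0.13182² + 0.09545² = 0.06250 + 0.11622 + 0.03306 + 0.01738 + 0.00911 = 0.23826.
To 3 decimal places, D = 0.238.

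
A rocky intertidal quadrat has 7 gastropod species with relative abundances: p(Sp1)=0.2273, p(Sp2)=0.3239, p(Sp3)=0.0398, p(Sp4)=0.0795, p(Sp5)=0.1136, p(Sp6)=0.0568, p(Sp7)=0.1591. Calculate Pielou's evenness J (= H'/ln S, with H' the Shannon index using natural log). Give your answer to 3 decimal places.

H' = −Σ pᵢ ln pᵢ = −((-0.33674) + (-0.36514) + (-0.12831) + (-0.20129) + (-0.24709) + (-0.16291) + (-0.29246)) = 1.73395 (working shown to 5 dp, full precision carried).
With S = 7 species, ln S = 1.94591, so J = 1.73395/1.94591 = 0.89107, i.e. 0.891 to 3 decimal places.

0.891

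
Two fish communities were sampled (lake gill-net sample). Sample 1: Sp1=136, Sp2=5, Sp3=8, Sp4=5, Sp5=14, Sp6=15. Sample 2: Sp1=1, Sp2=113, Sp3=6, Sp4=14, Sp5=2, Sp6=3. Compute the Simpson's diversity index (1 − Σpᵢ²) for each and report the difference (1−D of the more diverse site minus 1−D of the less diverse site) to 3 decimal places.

0.105

Sample 1: N=183, proportions 0.74317, 0.02732, 0.04372, 0.02732, 0.0765, 0.08197, giving 1−D = 0.43172 (working shown to 5 dp, full precision carried).
Sample 2: N=139, proportions 0.00719, 0.81295, 0.04317, 0.10072, 0.01439, 0.02158, giving 1−D = 0.32638.
Difference = |0.43172 − 0.32638| = 0.10534, i.e. 0.105 to 3 decimal places.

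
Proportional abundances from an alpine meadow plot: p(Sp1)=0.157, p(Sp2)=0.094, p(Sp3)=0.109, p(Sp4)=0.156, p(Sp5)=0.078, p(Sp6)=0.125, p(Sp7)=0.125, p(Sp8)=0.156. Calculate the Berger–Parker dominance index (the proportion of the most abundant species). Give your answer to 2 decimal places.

The largest proportion is 0.157, i.e. d = 0.16 to 2 decimal places.

0.16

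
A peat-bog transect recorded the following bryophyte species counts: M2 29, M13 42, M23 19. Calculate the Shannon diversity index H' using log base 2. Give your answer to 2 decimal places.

1.51

Total N = 29+42+19 = 90, so the proportions are 0.3222, 0.4667, 0.2111 (working shown to 4 dp, full precision carried).
Each pᵢ log₂ pᵢ term: 0.3222×(-1.6339)=-0.5265, 0.4667×(-1.0995)=-0.5131, 0.2111×(-2.2439)=-0.4737.
Sum = -1.5133, so H' = 1.51.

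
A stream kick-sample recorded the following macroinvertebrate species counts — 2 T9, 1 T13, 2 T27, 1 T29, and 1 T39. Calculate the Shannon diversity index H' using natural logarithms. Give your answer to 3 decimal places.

1.550

Total N = 2+1+2+1+1 = 7, so the proportions are 0.28571, 0.14286, 0.28571, 0.14286, 0.14286 (working shown to 5 dp, full precision carried).
Each pᵢ ln pᵢ term: 0.28571×(-1.25276)=-0.35793, 0.14286×(-1.94591)=-0.27799, 0.28571×(-1.25276)=-0.35793, 0.14286×(-1.94591)=-0.27799, 0.14286×(-1.94591)=-0.27799.
Sum = -1.54983, so H' = 1.550.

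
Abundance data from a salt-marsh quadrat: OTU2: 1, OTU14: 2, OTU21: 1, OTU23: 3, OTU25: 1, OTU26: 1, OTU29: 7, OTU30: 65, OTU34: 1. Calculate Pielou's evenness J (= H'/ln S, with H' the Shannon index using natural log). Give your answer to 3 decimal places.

0.398

Total N = 1+2+1+3+1+1+7+65+1 = 82, so the proportions are 0.0122, 0.02439, 0.0122, 0.03659, 0.0122, 0.0122, 0.08537, 0.79268, 0.0122 (working shown to 5 dp, full precision carried).
H' = −Σ pᵢ ln pᵢ = −((-0.05374) + (-0.09057) + (-0.05374) + (-0.12103) + (-0.05374) + (-0.05374) + (-0.21007) + (-0.18417) + (-0.05374)) = 0.87454.
With S = 9 species, ln S = 2.19722, so J = 0.87454/2.19722 = 0.39802, i.e. 0.398 to 3 decimal places.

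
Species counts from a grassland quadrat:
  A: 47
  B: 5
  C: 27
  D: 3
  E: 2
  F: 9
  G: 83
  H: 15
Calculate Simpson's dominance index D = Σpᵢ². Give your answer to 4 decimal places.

0.2788

Total N = 47+5+27+3+2+9+83+15 = 191, so the proportions are 0.246073, 0.026178, 0.141361, 0.015707, 0.010471, 0.04712, 0.434555, 0.078534 (working shown to 6 dp, full precision carried).
D = 0.246073² + 0.026178² + 0.141361² + 0.015707² + 0.010471² + 0.04712² + 0.434555² + 0.078534² = 0.060552 + 0.000685 + 0.019983 + 0.000247 + 0.000110 + 0.002220 + 0.188838 + 0.006168 = 0.278803.
To 4 decimal places, D = 0.2788.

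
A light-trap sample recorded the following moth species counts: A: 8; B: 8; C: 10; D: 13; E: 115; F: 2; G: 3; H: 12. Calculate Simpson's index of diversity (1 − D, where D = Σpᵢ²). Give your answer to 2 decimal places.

Total N = 8+8+10+13+115+2+3+12 = 171, so the proportions are 0.0468, 0.0468, 0.0585, 0.076, 0.6725, 0.0117, 0.0175, 0.0702 (working shown to 4 dp, full precision carried).
D = 0.0468² + 0.0468² + 0.0585² + 0.076² + 0.6725² + 0.0117² + 0.0175² + 0.0702² = 0.0022 + 0.0022 + 0.0034 + 0.0058 + 0.4523 + 0.0001 + 0.0003 + 0.0049 = 0.4712.
So 1 − D = 0.5288, i.e. 0.53 to 2 decimal places.

0.53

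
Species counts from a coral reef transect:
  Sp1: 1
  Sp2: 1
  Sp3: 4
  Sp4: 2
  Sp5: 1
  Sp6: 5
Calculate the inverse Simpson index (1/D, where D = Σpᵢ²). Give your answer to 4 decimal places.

4.0833

Total N = 1+1+4+2+1+5 = 14, so the proportions are 0.07142857, 0.07142857, 0.28571429, 0.14285714, 0.07142857, 0.35714286 (working shown to 8 dp, full precision carried).
D = 0.07142857² + 0.07142857² + 0.28571429² + 0.14285714² + 0.07142857² + 0.35714286² = 0.00510204 + 0.00510204 + 0.08163265 + 0.02040816 + 0.00510204 + 0.12755102 = 0.24489796.
So 1/D = 4.083333, i.e. 4.0833 to 4 decimal places.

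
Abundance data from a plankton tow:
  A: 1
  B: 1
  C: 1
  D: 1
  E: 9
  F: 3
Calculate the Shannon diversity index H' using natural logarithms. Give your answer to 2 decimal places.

1.33

Total N = 1+1+1+1+9+3 = 16, so the proportions are 0.0625, 0.0625, 0.0625, 0.0625, 0.5625, 0.1875 (working shown to 4 dp, full precision carried).
Each pᵢ ln pᵢ term: 0.0625×(-2.7726)=-0.1733, 0.0625×(-2.7726)=-0.1733, 0.0625×(-2.7726)=-0.1733, 0.0625×(-2.7726)=-0.1733, 0.5625×(-0.5754)=-0.3236, 0.1875×(-1.6740)=-0.3139.
Sum = -1.3307, so H' = 1.33.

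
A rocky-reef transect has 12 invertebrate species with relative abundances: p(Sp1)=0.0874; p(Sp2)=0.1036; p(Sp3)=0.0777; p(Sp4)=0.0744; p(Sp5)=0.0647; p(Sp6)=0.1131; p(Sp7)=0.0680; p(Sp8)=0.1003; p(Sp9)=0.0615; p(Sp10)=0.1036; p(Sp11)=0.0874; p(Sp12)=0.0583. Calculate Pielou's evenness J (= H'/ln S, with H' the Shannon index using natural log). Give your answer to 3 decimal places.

H' = −Σ pᵢ ln pᵢ = −((-0.21302) + (-0.23488) + (-0.19852) + (-0.19331) + (-0.17715) + (-0.24650) + (-0.18280) + (-0.23065) + (-0.17151) + (-0.23488) + (-0.21302) + (-0.16570)) = 2.46193 (working shown to 5 dp, full precision carried).
With S = 12 species, ln S = 2.48491, so J = 2.46193/2.48491 = 0.99075, i.e. 0.991 to 3 decimal places.

0.991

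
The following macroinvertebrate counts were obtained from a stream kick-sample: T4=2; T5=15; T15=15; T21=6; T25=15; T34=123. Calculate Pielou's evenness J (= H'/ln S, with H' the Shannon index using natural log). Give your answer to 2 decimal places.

0.58

Total N = 2+15+15+6+15+123 = 176, so the proportions are 0.0114, 0.0852, 0.0852, 0.0341, 0.0852, 0.6989 (working shown to 4 dp, full precision carried).
H' = −Σ pᵢ ln pᵢ = −((-0.0509) + (-0.2099) + (-0.2099) + (-0.1152) + (-0.2099) + (-0.2504)) = 1.0461.
With S = 6 species, ln S = 1.7918, so J = 1.0461/1.7918 = 0.5838, i.e. 0.58 to 2 decimal places.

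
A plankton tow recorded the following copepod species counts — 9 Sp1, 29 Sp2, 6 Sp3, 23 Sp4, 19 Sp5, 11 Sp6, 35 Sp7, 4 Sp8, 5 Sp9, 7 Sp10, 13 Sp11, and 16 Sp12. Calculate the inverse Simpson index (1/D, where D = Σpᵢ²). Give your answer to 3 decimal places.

8.447

Total N = 9+29+6+23+19+11+35+4+5+7+13+16 = 177, so the proportions are 0.0508475, 0.1638418, 0.0338983, 0.1299435, 0.1073446, 0.0621469, 0.1977401, 0.0225989, 0.0282486, 0.039548, 0.0734463, 0.0903955 (working shown to 7 dp, full precision carried).
D = 0.0508475² + 0.1638418² + 0.0338983² + 0.1299435² + 0.1073446² + 0.0621469² + 0.1977401² + 0.0225989² + 0.0282486² + 0.039548² + 0.0734463² + 0.0903955² = 0.0025855 + 0.0268441 + 0.0011491 + 0.0168853 + 0.0115229 + 0.0038622 + 0.0391012 + 0.0005107 + 0.0007980 + 0.0015640 + 0.0053944 + 0.0081713 = 0.1183887.
So 1/D = 8.44675, i.e. 8.447 to 3 decimal places.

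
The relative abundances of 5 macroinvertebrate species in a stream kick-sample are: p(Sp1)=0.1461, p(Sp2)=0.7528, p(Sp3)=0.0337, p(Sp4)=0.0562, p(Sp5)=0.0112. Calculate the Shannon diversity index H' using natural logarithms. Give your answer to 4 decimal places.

0.8211

Each pᵢ ln pᵢ term (working shown to 6 dp, full precision carried): 0.1461×(-1.923464)=-0.281018, 0.7528×(-0.283956)=-0.213762, 0.0337×(-3.390257)=-0.114252, 0.0562×(-2.878839)=-0.161791, 0.0112×(-4.491842)=-0.050309.
Sum = -0.821131, so H' = 0.8211.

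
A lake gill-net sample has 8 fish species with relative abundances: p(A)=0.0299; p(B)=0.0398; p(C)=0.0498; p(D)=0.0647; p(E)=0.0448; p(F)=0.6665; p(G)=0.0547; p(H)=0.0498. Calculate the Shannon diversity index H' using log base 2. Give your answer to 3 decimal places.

Each pᵢ log₂ pᵢ term (working shown to 5 dp, full precision carried): 0.0299×(-5.06371)=-0.15140, 0.0398×(-4.65109)=-0.18511, 0.0498×(-4.32771)=-0.21552, 0.0647×(-3.95009)=-0.25557, 0.0448×(-4.48036)=-0.20072, 0.6665×(-0.58532)=-0.39012, 0.0547×(-4.19232)=-0.22932, 0.0498×(-4.32771)=-0.21552.
Sum = -1.84329, so H' = 1.843.

1.843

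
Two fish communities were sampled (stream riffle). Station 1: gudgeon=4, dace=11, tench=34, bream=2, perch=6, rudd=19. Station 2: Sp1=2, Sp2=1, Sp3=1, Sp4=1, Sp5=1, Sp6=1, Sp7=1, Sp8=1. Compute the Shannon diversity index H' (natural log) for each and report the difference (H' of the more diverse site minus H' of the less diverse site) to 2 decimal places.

0.61

Station 1: N=76, proportions 0.0526, 0.1447, 0.4474, 0.0263, 0.0789, 0.25, giving H' = 1.4373 (working shown to 4 dp, full precision carried).
Station 2: N=9, proportions 0.2222, 0.1111, 0.1111, 0.1111, 0.1111, 0.1111, 0.1111, 0.1111, giving H' = 2.0432.
Difference = |1.4373 − 2.0432| = 0.6059, i.e. 0.61 to 2 decimal places.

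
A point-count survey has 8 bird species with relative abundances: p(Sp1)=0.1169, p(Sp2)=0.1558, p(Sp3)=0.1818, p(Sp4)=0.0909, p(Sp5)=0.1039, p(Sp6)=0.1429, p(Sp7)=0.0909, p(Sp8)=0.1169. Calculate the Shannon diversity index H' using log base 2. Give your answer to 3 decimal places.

Each pᵢ log₂ pᵢ term (working shown to 5 dp, full precision carried): 0.1169×(-3.09665)=-0.36200, 0.1558×(-2.68223)=-0.41789, 0.1818×(-2.45958)=-0.44715, 0.0909×(-3.45958)=-0.31448, 0.1039×(-3.26673)=-0.33941, 0.1429×(-2.80692)=-0.40111, 0.0909×(-3.45958)=-0.31448, 0.1169×(-3.09665)=-0.36200.
Sum = -2.95851, so H' = 2.959.

2.959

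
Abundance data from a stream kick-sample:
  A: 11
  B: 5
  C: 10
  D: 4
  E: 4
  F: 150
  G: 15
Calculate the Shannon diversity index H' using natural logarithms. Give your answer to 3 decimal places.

0.968

Total N = 11+5+10+4+4+150+15 = 199, so the proportions are 0.05528, 0.02513, 0.05025, 0.0201, 0.0201, 0.75377, 0.07538 (working shown to 5 dp, full precision carried).
Each pᵢ ln pᵢ term: 0.05528×(-2.89541)=-0.16005, 0.02513×(-3.68387)=-0.09256, 0.05025×(-2.99072)=-0.15029, 0.0201×(-3.90701)=-0.07853, 0.0201×(-3.90701)=-0.07853, 0.75377×(-0.28267)=-0.21307, 0.07538×(-2.58525)=-0.19487.
Sum = -0.96790, so H' = 0.968.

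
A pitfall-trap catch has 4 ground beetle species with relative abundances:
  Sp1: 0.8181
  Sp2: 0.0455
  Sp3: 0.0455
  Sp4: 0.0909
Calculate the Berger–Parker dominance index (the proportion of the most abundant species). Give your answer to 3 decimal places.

The largest proportion is 0.8181, i.e. d = 0.818 to 3 decimal places.

0.818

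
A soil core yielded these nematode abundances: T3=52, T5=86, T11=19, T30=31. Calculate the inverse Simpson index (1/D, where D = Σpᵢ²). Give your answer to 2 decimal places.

3.09

Total N = 52+86+19+31 = 188, so the proportions are 0.2766, 0.45745, 0.10106, 0.16489 (working shown to 5 dp, full precision carried).
D = 0.2766² + 0.45745² + 0.10106² + 0.16489² = 0.07651 + 0.20926 + 0.01021 + 0.02719 = 0.32317.
So 1/D = 3.0944, i.e. 3.09 to 2 decimal places.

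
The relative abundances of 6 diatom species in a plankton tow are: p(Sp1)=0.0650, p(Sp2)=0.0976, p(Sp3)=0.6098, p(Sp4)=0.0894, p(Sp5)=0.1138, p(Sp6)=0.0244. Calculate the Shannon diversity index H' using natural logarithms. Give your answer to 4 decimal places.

Each pᵢ ln pᵢ term (working shown to 6 dp, full precision carried): 0.065×(-2.733368)=-0.177669, 0.0976×(-2.326878)=-0.227103, 0.6098×(-0.494624)=-0.301622, 0.0894×(-2.414635)=-0.215868, 0.1138×(-2.173313)=-0.247323, 0.0244×(-3.713172)=-0.090601.
Sum = -1.260187, so H' = 1.2602.

1.2602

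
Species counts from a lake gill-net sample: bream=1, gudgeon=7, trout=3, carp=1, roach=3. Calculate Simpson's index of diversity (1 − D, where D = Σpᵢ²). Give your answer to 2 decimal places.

Total N = 1+7+3+1+3 = 15, so the proportions are 0.0667, 0.4667, 0.2, 0.0667, 0.2 (working shown to 4 dp, full precision carried).
D = 0.0667² + 0.4667² + 0.2² + 0.0667² + 0.2² = 0.0044 + 0.2178 + 0.0400 + 0.0044 + 0.0400 = 0.3067.
So 1 − D = 0.6933, i.e. 0.69 to 2 decimal places.

0.69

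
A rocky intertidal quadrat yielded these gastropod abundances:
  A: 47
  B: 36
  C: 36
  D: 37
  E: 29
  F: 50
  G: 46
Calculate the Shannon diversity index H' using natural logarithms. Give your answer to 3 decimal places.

Total N = 47+36+36+37+29+50+46 = 281, so the proportions are 0.16726, 0.12811, 0.12811, 0.13167, 0.1032, 0.17794, 0.1637 (working shown to 5 dp, full precision carried).
Each pᵢ ln pᵢ term: 0.16726×(-1.78821)=-0.29910, 0.12811×(-2.05484)=-0.26325, 0.12811×(-2.05484)=-0.26325, 0.13167×(-2.02744)=-0.26696, 0.1032×(-2.27106)=-0.23438, 0.17794×(-1.72633)=-0.30718, 0.1637×(-1.80971)=-0.29625.
Sum = -1.93037, so H' = 1.930.

1.930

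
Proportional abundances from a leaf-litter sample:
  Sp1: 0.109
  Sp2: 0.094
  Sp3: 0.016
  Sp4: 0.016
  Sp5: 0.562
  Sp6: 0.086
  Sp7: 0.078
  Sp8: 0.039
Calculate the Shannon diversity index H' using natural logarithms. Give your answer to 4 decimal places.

Each pᵢ ln pᵢ term (working shown to 6 dp, full precision carried): 0.109×(-2.216407)=-0.241588, 0.094×(-2.364460)=-0.222259, 0.016×(-4.135167)=-0.066163, 0.016×(-4.135167)=-0.066163, 0.562×(-0.576253)=-0.323854, 0.086×(-2.453408)=-0.210993, 0.078×(-2.551046)=-0.198982, 0.039×(-3.244194)=-0.126524.
Sum = -1.456526, so H' = 1.4565.

1.4565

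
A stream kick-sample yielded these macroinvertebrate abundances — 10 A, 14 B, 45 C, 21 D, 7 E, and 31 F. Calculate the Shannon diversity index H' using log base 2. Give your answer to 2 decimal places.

Total N = 10+14+45+21+7+31 = 128, so the proportions are 0.0781, 0.1094, 0.3516, 0.1641, 0.0547, 0.2422 (working shown to 4 dp, full precision carried).
Each pᵢ log₂ pᵢ term: 0.0781×(-3.6781)=-0.2873, 0.1094×(-3.1926)=-0.3492, 0.3516×(-1.5081)=-0.5302, 0.1641×(-2.6077)=-0.4278, 0.0547×(-4.1926)=-0.2293, 0.2422×(-2.0458)=-0.4955.
Sum = -2.3193, so H' = 2.32.

2.32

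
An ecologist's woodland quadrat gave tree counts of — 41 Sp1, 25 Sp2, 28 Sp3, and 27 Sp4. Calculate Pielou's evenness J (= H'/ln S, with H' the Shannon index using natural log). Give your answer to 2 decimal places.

Total N = 41+25+28+27 = 121, so the proportions are 0.3388, 0.2066, 0.2314, 0.2231 (working shown to 4 dp, full precision carried).
H' = −Σ pᵢ ln pᵢ = −((-0.3667) + (-0.3258) + (-0.3387) + (-0.3347)) = 1.3659.
With S = 4 species, ln S = 1.3863, so J = 1.3659/1.3863 = 0.9853, i.e. 0.99 to 2 decimal places.

0.99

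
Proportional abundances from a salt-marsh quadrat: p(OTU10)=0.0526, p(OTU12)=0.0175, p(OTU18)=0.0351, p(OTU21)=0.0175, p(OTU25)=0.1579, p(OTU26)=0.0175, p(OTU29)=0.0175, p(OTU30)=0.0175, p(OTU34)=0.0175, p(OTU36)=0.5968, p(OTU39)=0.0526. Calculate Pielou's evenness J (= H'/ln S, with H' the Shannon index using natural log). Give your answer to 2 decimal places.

0.61

H' = −Σ pᵢ ln pᵢ = −((-0.1549) + (-0.0708) + (-0.1176) + (-0.0708) + (-0.2915) + (-0.0708) + (-0.0708) + (-0.0708) + (-0.0708) + (-0.3081) + (-0.1549)) = 1.4517 (working shown to 4 dp, full precision carried).
With S = 11 species, ln S = 2.3979, so J = 1.4517/2.3979 = 0.6054, i.e. 0.61 to 2 decimal places.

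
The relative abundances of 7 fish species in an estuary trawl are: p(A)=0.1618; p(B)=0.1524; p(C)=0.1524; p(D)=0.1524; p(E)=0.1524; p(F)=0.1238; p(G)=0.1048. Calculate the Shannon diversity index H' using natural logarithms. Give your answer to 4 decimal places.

Each pᵢ ln pᵢ term (working shown to 6 dp, full precision carried): 0.1618×(-1.821394)=-0.294702, 0.1524×(-1.881247)=-0.286702, 0.1524×(-1.881247)=-0.286702, 0.1524×(-1.881247)=-0.286702, 0.1524×(-1.881247)=-0.286702, 0.1238×(-2.089088)=-0.258629, 0.1048×(-2.255702)=-0.236398.
Sum = -1.936536, so H' = 1.9365.

1.9365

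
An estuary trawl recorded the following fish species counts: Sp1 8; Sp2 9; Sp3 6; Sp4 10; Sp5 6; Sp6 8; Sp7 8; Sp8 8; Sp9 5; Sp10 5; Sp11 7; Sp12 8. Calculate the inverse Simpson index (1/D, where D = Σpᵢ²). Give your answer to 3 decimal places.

Total N = 8+9+6+10+6+8+8+8+5+5+7+8 = 88, so the proportions are 0.09090909, 0.10227273, 0.06818182, 0.11363636, 0.06818182, 0.09090909, 0.09090909, 0.09090909, 0.05681818, 0.05681818, 0.07954545, 0.09090909 (working shown to 8 dp, full precision carried).
D = 0.09090909² + 0.10227273² + 0.06818182² + 0.11363636² + 0.06818182² + 0.09090909² + 0.09090909² + 0.09090909² + 0.05681818² + 0.05681818² + 0.07954545² + 0.09090909² = 0.00826446 + 0.01045971 + 0.00464876 + 0.01291322 + 0.00464876 + 0.00826446 + 0.00826446 + 0.00826446 + 0.00322831 + 0.00322831 + 0.00632748 + 0.00826446 = 0.08677686.
So 1/D = 11.52381, i.e. 11.524 to 3 decimal places.

11.524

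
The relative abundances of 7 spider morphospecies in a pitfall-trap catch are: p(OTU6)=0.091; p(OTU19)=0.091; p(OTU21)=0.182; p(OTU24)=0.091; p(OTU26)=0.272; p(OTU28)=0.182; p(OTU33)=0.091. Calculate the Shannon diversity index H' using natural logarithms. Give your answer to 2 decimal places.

Each pᵢ ln pᵢ term (working shown to 4 dp, full precision carried): 0.091×(-2.3969)=-0.2181, 0.091×(-2.3969)=-0.2181, 0.182×(-1.7037)=-0.3101, 0.091×(-2.3969)=-0.2181, 0.272×(-1.3020)=-0.3541, 0.182×(-1.7037)=-0.3101, 0.091×(-2.3969)=-0.2181.
Sum = -1.8468, so H' = 1.85.

1.85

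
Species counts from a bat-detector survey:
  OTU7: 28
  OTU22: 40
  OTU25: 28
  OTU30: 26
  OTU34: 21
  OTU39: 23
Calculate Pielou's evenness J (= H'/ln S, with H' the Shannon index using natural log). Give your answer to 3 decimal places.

Total N = 28+40+28+26+21+23 = 166, so the proportions are 0.16867, 0.24096, 0.16867, 0.15663, 0.12651, 0.13855 (working shown to 5 dp, full precision carried).
H' = −Σ pᵢ ln pᵢ = −((-0.30020) + (-0.34292) + (-0.30020) + (-0.29037) + (-0.26155) + (-0.27385)) = 1.76909.
With S = 6 species, ln S = 1.79176, so J = 1.76909/1.79176 = 0.98735, i.e. 0.987 to 3 decimal places.

0.987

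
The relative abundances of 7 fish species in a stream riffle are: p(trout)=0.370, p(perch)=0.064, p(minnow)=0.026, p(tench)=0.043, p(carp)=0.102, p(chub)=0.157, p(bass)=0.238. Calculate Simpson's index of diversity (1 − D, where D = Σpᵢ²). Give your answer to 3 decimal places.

0.765

D = 0.37² + 0.064² + 0.026² + 0.043² + 0.102² + 0.157² + 0.238² = 0.13690 + 0.00410 + 0.00068 + 0.00185 + 0.01040 + 0.02465 + 0.05664 = 0.23522 (working shown to 5 dp, full precision carried).
So 1 − D = 0.76478, i.e. 0.765 to 3 decimal places.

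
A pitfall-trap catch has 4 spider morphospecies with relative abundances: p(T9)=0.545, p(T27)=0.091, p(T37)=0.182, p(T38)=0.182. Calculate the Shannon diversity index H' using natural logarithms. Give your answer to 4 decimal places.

1.1691

Each pᵢ ln pᵢ term (working shown to 6 dp, full precision carried): 0.545×(-0.606969)=-0.330798, 0.091×(-2.396896)=-0.218118, 0.182×(-1.703749)=-0.310082, 0.182×(-1.703749)=-0.310082.
Sum = -1.169080, so H' = 1.1691.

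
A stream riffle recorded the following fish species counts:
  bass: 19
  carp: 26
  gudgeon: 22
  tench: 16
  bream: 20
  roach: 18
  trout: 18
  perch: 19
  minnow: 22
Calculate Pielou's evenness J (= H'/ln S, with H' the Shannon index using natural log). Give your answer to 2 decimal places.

1.00

Total N = 19+26+22+16+20+18+18+19+22 = 180, so the proportions are 0.1056, 0.1444, 0.1222, 0.0889, 0.1111, 0.1, 0.1, 0.1056, 0.1222 (working shown to 4 dp, full precision carried).
H' = −Σ pᵢ ln pᵢ = −((-0.2373) + (-0.2795) + (-0.2569) + (-0.2151) + (-0.2441) + (-0.2303) + (-0.2303) + (-0.2373) + (-0.2569)) = 2.1878.
With S = 9 species, ln S = 2.1972, so J = 2.1878/2.1972 = 0.9957, i.e. 1.00 to 2 decimal places.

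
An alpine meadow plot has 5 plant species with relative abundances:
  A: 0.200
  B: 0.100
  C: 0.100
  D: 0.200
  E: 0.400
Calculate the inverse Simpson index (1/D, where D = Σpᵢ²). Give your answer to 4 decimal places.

D = 0.2² + 0.1² + 0.1² + 0.2² + 0.4² = 0.04000000 + 0.01000000 + 0.01000000 + 0.04000000 + 0.16000000 = 0.26000000 (working shown to 8 dp, full precision carried).
So 1/D = 3.846154, i.e. 3.8462 to 4 decimal places.

3.8462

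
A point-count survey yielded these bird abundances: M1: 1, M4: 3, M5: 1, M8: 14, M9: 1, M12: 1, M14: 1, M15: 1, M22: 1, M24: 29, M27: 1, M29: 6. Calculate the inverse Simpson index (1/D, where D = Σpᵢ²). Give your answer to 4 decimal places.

3.3028

Total N = 1+3+1+14+1+1+1+1+1+29+1+6 = 60, so the proportions are 0.01666667, 0.05, 0.01666667, 0.23333333, 0.01666667, 0.01666667, 0.01666667, 0.01666667, 0.01666667, 0.48333333, 0.01666667, 0.1 (working shown to 8 dp, full precision carried).
D = 0.01666667² + 0.05² + 0.01666667² + 0.23333333² + 0.01666667² + 0.01666667² + 0.01666667² + 0.01666667² + 0.01666667² + 0.48333333² + 0.01666667² + 0.1² = 0.00027778 + 0.00250000 + 0.00027778 + 0.05444444 + 0.00027778 + 0.00027778 + 0.00027778 + 0.00027778 + 0.00027778 + 0.23361111 + 0.00027778 + 0.01000000 = 0.30277778.
So 1/D = 3.302752, i.e. 3.3028 to 4 decimal places.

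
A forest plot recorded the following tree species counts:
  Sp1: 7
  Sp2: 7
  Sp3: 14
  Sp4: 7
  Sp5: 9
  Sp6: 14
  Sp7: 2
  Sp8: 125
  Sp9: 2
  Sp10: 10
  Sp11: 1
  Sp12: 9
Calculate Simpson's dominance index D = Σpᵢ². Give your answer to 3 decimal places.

Total N = 7+7+14+7+9+14+2+125+2+10+1+9 = 207, so the proportions are 0.03382, 0.03382, 0.06763, 0.03382, 0.04348, 0.06763, 0.00966, 0.60386, 0.00966, 0.04831, 0.00483, 0.04348 (working shown to 5 dp, full precision carried).
D = 0.03382² + 0.03382² + 0.06763² + 0.03382² + 0.04348² + 0.06763² + 0.00966² + 0.60386² + 0.00966² + 0.04831² + 0.00483² + 0.04348² = 0.00114 + 0.00114 + 0.00457 + 0.00114 + 0.00189 + 0.00457 + 0.00009 + 0.36465 + 0.00009 + 0.00233 + 0.00002 + 0.00189 = 0.38356.
To 3 decimal places, D = 0.384.

0.384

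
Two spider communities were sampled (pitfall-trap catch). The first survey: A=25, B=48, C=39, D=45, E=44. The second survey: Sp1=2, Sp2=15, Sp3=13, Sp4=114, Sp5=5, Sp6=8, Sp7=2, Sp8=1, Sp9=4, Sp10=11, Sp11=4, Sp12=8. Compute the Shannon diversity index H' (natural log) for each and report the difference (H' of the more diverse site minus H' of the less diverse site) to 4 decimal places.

The first survey: N=201, proportions 0.124378, 0.238806, 0.19403, 0.223881, 0.218905, giving H' = 1.587023 (working shown to 6 dp, full precision carried).
The second survey: N=187, proportions 0.010695, 0.080214, 0.069519, 0.609626, 0.026738, 0.042781, 0.010695, 0.005348, 0.02139, 0.058824, 0.02139, 0.042781, giving H' = 1.512126.
Difference = |1.587023 − 1.512126| = 0.074897, i.e. 0.0749 to 4 decimal places.

0.0749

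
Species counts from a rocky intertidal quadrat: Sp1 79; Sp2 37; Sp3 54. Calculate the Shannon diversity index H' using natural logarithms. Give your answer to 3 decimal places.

Total N = 79+37+54 = 170, so the proportions are 0.46471, 0.21765, 0.31765 (working shown to 5 dp, full precision carried).
Each pᵢ ln pᵢ term: 0.46471×(-0.76635)=-0.35613, 0.21765×(-1.52488)=-0.33189, 0.31765×(-1.14681)=-0.36428.
Sum = -1.05230, so H' = 1.052.

1.052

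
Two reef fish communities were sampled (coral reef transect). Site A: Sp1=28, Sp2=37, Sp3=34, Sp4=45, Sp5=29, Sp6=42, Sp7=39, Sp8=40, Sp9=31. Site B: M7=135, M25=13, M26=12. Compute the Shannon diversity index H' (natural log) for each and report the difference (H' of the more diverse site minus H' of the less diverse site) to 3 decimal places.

Site A: N=325, proportions 0.086154, 0.113846, 0.104615, 0.138462, 0.089231, 0.129231, 0.12, 0.123077, 0.095385, giving H' = 2.184985 (working shown to 6 dp, full precision carried).
Site B: N=160, proportions 0.84375, 0.08125, 0.075, giving H' = 0.541578.
Difference = |2.184985 − 0.541578| = 1.643407, i.e. 1.643 to 3 decimal places.

1.643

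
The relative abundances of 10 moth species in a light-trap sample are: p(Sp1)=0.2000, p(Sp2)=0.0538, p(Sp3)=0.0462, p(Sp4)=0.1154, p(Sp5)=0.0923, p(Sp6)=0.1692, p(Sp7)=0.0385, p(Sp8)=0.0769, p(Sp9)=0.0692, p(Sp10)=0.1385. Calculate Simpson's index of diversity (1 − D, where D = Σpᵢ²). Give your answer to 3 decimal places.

D = 0.2² + 0.0538² + 0.0462² + 0.1154² + 0.0923² + 0.1692² + 0.0385² + 0.0769² + 0.0692² + 0.1385² = 0.04000 + 0.00289 + 0.00213 + 0.01332 + 0.00852 + 0.02863 + 0.00148 + 0.00591 + 0.00479 + 0.01918 = 0.12686 (working shown to 5 dp, full precision carried).
So 1 − D = 0.87314, i.e. 0.873 to 3 decimal places.

0.873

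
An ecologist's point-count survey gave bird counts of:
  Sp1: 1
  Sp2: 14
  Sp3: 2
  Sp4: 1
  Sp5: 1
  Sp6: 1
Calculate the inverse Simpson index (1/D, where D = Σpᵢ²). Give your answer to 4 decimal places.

Total N = 1+14+2+1+1+1 = 20, so the proportions are 0.05, 0.7, 0.1, 0.05, 0.05, 0.05 (working shown to 7 dp, full precision carried).
D = 0.05² + 0.7² + 0.1² + 0.05² + 0.05² + 0.05² = 0.0025000 + 0.4900000 + 0.0100000 + 0.0025000 + 0.0025000 + 0.0025000 = 0.5100000.
So 1/D = 1.960784, i.e. 1.9608 to 4 decimal places.

1.9608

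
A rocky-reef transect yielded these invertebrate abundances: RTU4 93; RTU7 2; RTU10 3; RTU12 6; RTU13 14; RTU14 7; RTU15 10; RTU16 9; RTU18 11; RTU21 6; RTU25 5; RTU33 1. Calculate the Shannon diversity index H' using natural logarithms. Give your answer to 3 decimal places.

1.672

Total N = 93+2+3+6+14+7+10+9+11+6+5+1 = 167, so the proportions are 0.55689, 0.01198, 0.01796, 0.03593, 0.08383, 0.04192, 0.05988, 0.05389, 0.06587, 0.03593, 0.02994, 0.00599 (working shown to 5 dp, full precision carried).
Each pᵢ ln pᵢ term: 0.55689×(-0.58539)=-0.32600, 0.01198×(-4.42485)=-0.05299, 0.01796×(-4.01938)=-0.07220, 0.03593×(-3.32623)=-0.11951, 0.08383×(-2.47894)=-0.20782, 0.04192×(-3.17208)=-0.13296, 0.05988×(-2.81541)=-0.16859, 0.05389×(-2.92077)=-0.15741, 0.06587×(-2.72010)=-0.17917, 0.03593×(-3.32623)=-0.11951, 0.02994×(-3.50856)=-0.10505, 0.00599×(-5.11799)=-0.03065.
Sum = -1.67184, so H' = 1.672.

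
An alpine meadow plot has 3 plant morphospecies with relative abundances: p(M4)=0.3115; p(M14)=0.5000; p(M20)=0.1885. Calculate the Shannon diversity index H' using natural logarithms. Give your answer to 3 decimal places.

1.024

Each pᵢ ln pᵢ term (working shown to 5 dp, full precision carried): 0.3115×(-1.16636)=-0.36332, 0.5×(-0.69315)=-0.34657, 0.1885×(-1.66866)=-0.31454.
Sum = -1.02444, so H' = 1.024.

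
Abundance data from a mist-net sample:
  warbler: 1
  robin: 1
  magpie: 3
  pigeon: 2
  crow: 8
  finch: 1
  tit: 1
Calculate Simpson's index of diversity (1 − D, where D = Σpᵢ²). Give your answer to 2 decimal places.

0.72

Total N = 1+1+3+2+8+1+1 = 17, so the proportions are 0.0588, 0.0588, 0.1765, 0.1176, 0.4706, 0.0588, 0.0588 (working shown to 4 dp, full precision carried).
D = 0.0588² + 0.0588² + 0.1765² + 0.1176² + 0.4706² + 0.0588² + 0.0588² = 0.0035 + 0.0035 + 0.0311 + 0.0138 + 0.2215 + 0.0035 + 0.0035 = 0.2803.
So 1 − D = 0.7197, i.e. 0.72 to 2 decimal places.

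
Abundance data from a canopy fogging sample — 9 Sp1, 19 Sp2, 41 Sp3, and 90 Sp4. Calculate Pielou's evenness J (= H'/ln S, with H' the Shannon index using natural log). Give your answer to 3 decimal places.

Total N = 9+19+41+90 = 159, so the proportions are 0.0566, 0.1195, 0.25786, 0.56604 (working shown to 5 dp, full precision carried).
H' = −Σ pᵢ ln pᵢ = −((-0.16255) + (-0.25387) + (-0.34949) + (-0.32213)) = 1.08803.
With S = 4 species, ln S = 1.38629, so J = 1.08803/1.38629 = 0.78485, i.e. 0.785 to 3 decimal places.

0.785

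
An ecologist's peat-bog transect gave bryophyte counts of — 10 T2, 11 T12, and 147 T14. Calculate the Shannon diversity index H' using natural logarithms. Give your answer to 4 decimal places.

0.4633

Total N = 10+11+147 = 168, so the proportions are 0.059524, 0.065476, 0.875 (working shown to 6 dp, full precision carried).
Each pᵢ ln pᵢ term: 0.059524×(-2.821379)=-0.167939, 0.065476×(-2.726069)=-0.178493, 0.875×(-0.133531)=-0.116840.
Sum = -0.463272, so H' = 0.4633.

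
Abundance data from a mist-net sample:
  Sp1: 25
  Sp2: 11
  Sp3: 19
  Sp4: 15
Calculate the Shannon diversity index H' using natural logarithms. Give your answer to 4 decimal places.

Total N = 25+11+19+15 = 70, so the proportions are 0.357143, 0.157143, 0.271429, 0.214286 (working shown to 6 dp, full precision carried).
Each pᵢ ln pᵢ term: 0.357143×(-1.029619)=-0.367721, 0.157143×(-1.850600)=-0.290809, 0.271429×(-1.304056)=-0.353958, 0.214286×(-1.540445)=-0.330095.
Sum = -1.342583, so H' = 1.3426.

1.3426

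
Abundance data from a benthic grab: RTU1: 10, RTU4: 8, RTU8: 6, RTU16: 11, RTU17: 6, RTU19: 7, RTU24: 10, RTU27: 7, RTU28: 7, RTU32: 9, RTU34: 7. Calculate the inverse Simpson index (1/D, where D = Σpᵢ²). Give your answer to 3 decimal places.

10.550

Total N = 10+8+6+11+6+7+10+7+7+9+7 = 88, so the proportions are 0.11363636, 0.09090909, 0.06818182, 0.125, 0.06818182, 0.07954545, 0.11363636, 0.07954545, 0.07954545, 0.10227273, 0.07954545 (working shown to 8 dp, full precision carried).
D = 0.11363636² + 0.09090909² + 0.06818182² + 0.125² + 0.06818182² + 0.07954545² + 0.11363636² + 0.07954545² + 0.07954545² + 0.10227273² + 0.07954545² = 0.01291322 + 0.00826446 + 0.00464876 + 0.01562500 + 0.00464876 + 0.00632748 + 0.01291322 + 0.00632748 + 0.00632748 + 0.01045971 + 0.00632748 = 0.09478306.
So 1/D = 10.55041, i.e. 10.550 to 3 decimal places.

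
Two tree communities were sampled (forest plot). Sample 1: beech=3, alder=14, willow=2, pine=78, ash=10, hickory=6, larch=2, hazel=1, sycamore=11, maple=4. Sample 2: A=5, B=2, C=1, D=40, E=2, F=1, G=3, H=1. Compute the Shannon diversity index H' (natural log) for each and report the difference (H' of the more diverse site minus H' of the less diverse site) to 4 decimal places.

Sample 1: N=131, proportions 0.022901, 0.10687, 0.015267, 0.59542, 0.076336, 0.045802, 0.015267, 0.007634, 0.083969, 0.030534, giving H' = 1.451251 (working shown to 6 dp, full precision carried).
Sample 2: N=55, proportions 0.090909, 0.036364, 0.018182, 0.727273, 0.036364, 0.018182, 0.054545, 0.018182, giving H' = 1.067864.
Difference = |1.451251 − 1.067864| = 0.383387, i.e. 0.3834 to 4 decimal places.

0.3834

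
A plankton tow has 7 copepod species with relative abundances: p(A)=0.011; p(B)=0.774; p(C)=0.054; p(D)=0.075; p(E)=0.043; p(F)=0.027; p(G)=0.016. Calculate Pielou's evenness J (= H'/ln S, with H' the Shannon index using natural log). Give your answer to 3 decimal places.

H' = −Σ pᵢ ln pᵢ = −((-0.04961) + (-0.19829) + (-0.15761) + (-0.19427) + (-0.13530) + (-0.09752) + (-0.06616)) = 0.89876 (working shown to 5 dp, full precision carried).
With S = 7 species, ln S = 1.94591, so J = 0.89876/1.94591 = 0.46187, i.e. 0.462 to 3 decimal places.

0.462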